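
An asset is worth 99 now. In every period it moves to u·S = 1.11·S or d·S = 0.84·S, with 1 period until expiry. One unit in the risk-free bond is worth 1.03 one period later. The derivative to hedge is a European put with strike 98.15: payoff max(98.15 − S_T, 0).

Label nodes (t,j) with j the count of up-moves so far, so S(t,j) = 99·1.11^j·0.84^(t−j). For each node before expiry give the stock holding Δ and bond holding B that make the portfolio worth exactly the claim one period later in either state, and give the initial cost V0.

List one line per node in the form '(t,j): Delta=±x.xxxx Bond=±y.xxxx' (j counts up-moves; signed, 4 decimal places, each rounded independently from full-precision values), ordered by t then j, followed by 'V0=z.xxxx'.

(0,0): Delta=-0.5608 Bond=59.8306
V0=4.3121

The replicating-portfolio and risk-neutral prices coincide; use p* = (1.03−0.84)/(1.11−0.84) = 0.7037 for the latter.
At expiry t=1: V(1,0)=14.9900, V(1,1)=0.0000
Node (0,0) S=99.0000: V=(p*·0.0000+(1−p*)·14.9900)/1.03=4.3121; Δ=(0.0000−14.9900)/(109.8900−83.1600)=-0.5608; B=V−Δ·S=59.8306
Root portfolio cost Δ·99+B reproduces V0=4.3121.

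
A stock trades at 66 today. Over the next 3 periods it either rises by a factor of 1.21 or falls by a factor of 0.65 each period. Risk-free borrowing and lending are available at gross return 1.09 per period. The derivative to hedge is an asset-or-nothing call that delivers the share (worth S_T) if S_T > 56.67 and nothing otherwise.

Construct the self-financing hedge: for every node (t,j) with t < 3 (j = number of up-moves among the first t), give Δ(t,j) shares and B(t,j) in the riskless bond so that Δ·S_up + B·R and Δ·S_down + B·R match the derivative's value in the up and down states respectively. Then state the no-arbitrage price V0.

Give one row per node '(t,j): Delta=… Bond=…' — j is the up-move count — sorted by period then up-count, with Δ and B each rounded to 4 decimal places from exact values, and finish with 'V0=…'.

No-arbitrage ⇒ martingale measure with p* = (R−d)/(u−d) = 0.7857.
Terminal payoffs: V(3,0)=0.0000, V(3,1)=0.0000, V(3,2)=62.8099, V(3,3)=116.9230
(2,0): S=27.8850. Δ = (V_up−V_dn)/(S_up−S_dn) = (0.0000−0.0000)/(33.7409−18.1253) = 0.0000. V = [p*·0.0000 + (1−p*)·0.0000]/1.09 = 0.0000. B = V − Δ·S = 0.0000.
(2,1): S=51.9090. Δ = (V_up−V_dn)/(S_up−S_dn) = (62.8099−0.0000)/(62.8099−33.7409) = 2.1607. V = [p*·62.8099 + (1−p*)·0.0000]/1.09 = 45.2758. B = V − Δ·S = -66.8847.
(2,2): S=96.6306. Δ = (V_up−V_dn)/(S_up−S_dn) = (116.9230−62.8099)/(116.9230−62.8099) = 1.0000. V = [p*·116.9230 + (1−p*)·62.8099]/1.09 = 96.6306. B = V − Δ·S = 0.0000.
(1,0): S=42.9000. Δ = (V_up−V_dn)/(S_up−S_dn) = (45.2758−0.0000)/(51.9090−27.8850) = 1.8846. V = [p*·45.2758 + (1−p*)·0.0000]/1.09 = 32.6366. B = V − Δ·S = -48.2131.
(1,1): S=79.8600. Δ = (V_up−V_dn)/(S_up−S_dn) = (96.6306−45.2758)/(96.6306−51.9090) = 1.1483. V = [p*·96.6306 + (1−p*)·45.2758]/1.09 = 78.5560. B = V − Δ·S = -13.1490.
(0,0): S=66.0000. Δ = (V_up−V_dn)/(S_up−S_dn) = (78.5560−32.6366)/(79.8600−42.9000) = 1.2424. V = [p*·78.5560 + (1−p*)·32.6366]/1.09 = 63.0423. B = V − Δ·S = -18.9567.
Root portfolio cost Δ·66+B reproduces V0=63.0423.

(0,0): Delta=1.2424 Bond=-18.9567
(1,0): Delta=1.8846 Bond=-48.2131
(1,1): Delta=1.1483 Bond=-13.1490
(2,0): Delta=0.0000 Bond=0.0000
(2,1): Delta=2.1607 Bond=-66.8847
(2,2): Delta=1.0000 Bond=0.0000
V0=63.0423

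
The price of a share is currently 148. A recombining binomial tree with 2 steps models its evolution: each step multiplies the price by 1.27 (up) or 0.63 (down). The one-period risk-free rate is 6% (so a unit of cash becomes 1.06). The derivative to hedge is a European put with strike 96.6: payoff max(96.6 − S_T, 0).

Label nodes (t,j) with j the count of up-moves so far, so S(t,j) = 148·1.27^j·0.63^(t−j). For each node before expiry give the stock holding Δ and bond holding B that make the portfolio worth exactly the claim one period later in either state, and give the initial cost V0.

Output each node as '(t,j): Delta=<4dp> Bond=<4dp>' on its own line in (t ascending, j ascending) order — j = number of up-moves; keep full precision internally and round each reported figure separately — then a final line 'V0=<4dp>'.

Under the risk-neutral measure, an up-move has probability p* = (R−d)/(u−d) = 0.6719 and values discount at R = 1.06.
Payoff layer (t=2): V(2,0)=37.8588, V(2,1)=0.0000, V(2,2)=0.0000
Node (1,0) S=93.2400: V=(p*·0.0000+(1−p*)·37.8588)/1.06=11.7193; Δ=(0.0000−37.8588)/(118.4148−58.7412)=-0.6344; B=V−Δ·S=70.8736
Node (1,1) S=187.9600: V=(p*·0.0000+(1−p*)·0.0000)/1.06=0.0000; Δ=(0.0000−0.0000)/(238.7092−118.4148)=0.0000; B=V−Δ·S=0.0000
Node (0,0) S=148.0000: V=(p*·0.0000+(1−p*)·11.7193)/1.06=3.6277; Δ=(0.0000−11.7193)/(187.9600−93.2400)=-0.1237; B=V−Δ·S=21.9391
Each (Δ,B) replicates both successor values, so the strategy is self-financing and V0 is arbitrage-free.

(0,0): Delta=-0.1237 Bond=21.9391
(1,0): Delta=-0.6344 Bond=70.8736
(1,1): Delta=0.0000 Bond=0.0000
V0=3.6277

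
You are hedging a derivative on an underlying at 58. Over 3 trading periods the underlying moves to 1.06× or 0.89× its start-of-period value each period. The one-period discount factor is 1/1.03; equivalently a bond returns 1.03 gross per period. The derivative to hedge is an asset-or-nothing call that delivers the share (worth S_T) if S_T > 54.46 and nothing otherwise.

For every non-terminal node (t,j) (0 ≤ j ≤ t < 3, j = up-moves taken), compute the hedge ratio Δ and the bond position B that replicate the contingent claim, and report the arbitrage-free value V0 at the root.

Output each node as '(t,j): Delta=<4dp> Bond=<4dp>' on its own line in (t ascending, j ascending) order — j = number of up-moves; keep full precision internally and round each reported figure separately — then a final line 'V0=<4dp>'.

(0,0): Delta=2.3299 Bond=-80.7682
(1,0): Delta=5.2845 Bond=-235.7086
(1,1): Delta=1.7983 Bond=-50.5090
(2,0): Delta=0.0000 Bond=0.0000
(2,1): Delta=6.2353 Bond=-294.8041
(2,2): Delta=1.0000 Bond=0.0000
V0=54.3655

No-arbitrage ⇒ martingale measure with p* = (R−d)/(u−d) = 0.8235.
Terminal payoffs: V(3,0)=0.0000, V(3,1)=0.0000, V(3,2)=58.0002, V(3,3)=69.0789
(2,0): S=45.9418. Δ = (V_up−V_dn)/(S_up−S_dn) = (0.0000−0.0000)/(48.6983−40.8882) = 0.0000. V = [p*·0.0000 + (1−p*)·0.0000]/1.03 = 0.0000. B = V − Δ·S = 0.0000.
(2,1): S=54.7172. Δ = (V_up−V_dn)/(S_up−S_dn) = (58.0002−0.0000)/(58.0002−48.6983) = 6.2353. V = [p*·58.0002 + (1−p*)·0.0000]/1.03 = 46.3737. B = V − Δ·S = -294.8041.
(2,2): S=65.1688. Δ = (V_up−V_dn)/(S_up−S_dn) = (69.0789−58.0002)/(69.0789−58.0002) = 1.0000. V = [p*·69.0789 + (1−p*)·58.0002]/1.03 = 65.1688. B = V − Δ·S = 0.0000.
(1,0): S=51.6200. Δ = (V_up−V_dn)/(S_up−S_dn) = (46.3737−0.0000)/(54.7172−45.9418) = 5.2845. V = [p*·46.3737 + (1−p*)·0.0000]/1.03 = 37.0778. B = V − Δ·S = -235.7086.
(1,1): S=61.4800. Δ = (V_up−V_dn)/(S_up−S_dn) = (65.1688−46.3737)/(65.1688−54.7172) = 1.7983. V = [p*·65.1688 + (1−p*)·46.3737]/1.03 = 60.0505. B = V − Δ·S = -50.5090.
(0,0): S=58.0000. Δ = (V_up−V_dn)/(S_up−S_dn) = (60.0505−37.0778)/(61.4800−51.6200) = 2.3299. V = [p*·60.0505 + (1−p*)·37.0778]/1.03 = 54.3655. B = V − Δ·S = -80.7682.
Root portfolio cost Δ·58+B reproduces V0=54.3655.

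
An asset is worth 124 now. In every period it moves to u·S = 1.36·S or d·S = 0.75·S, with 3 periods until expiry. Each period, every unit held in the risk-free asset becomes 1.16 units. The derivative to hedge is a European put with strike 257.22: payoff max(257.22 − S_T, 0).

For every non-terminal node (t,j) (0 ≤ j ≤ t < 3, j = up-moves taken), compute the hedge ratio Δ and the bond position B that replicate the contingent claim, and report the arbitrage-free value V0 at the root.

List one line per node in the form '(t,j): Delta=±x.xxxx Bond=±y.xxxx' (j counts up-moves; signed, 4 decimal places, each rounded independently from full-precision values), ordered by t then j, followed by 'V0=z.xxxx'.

Since d<R<u, set p* = (R−d)/(u−d) = 0.6721; price each node as the discounted p*-expectation of its children.
Terminal values V(3,·): V(3,0)=204.9075, V(3,1)=162.3600, V(3,2)=85.2072, V(3,3)=0.0000
(2,0): S=69.7500. Δ = (V_up−V_dn)/(S_up−S_dn) = (162.3600−204.9075)/(94.8600−52.3125) = -1.0000. V = [p*·162.3600 + (1−p*)·204.9075]/1.16 = 151.9914. B = V − Δ·S = 221.7414.
(2,1): S=126.4800. Δ = (V_up−V_dn)/(S_up−S_dn) = (85.2072−162.3600)/(172.0128−94.8600) = -1.0000. V = [p*·85.2072 + (1−p*)·162.3600]/1.16 = 95.2614. B = V − Δ·S = 221.7414.
(2,2): S=229.3504. Δ = (V_up−V_dn)/(S_up−S_dn) = (0.0000−85.2072)/(311.9165−172.0128) = -0.6090. V = [p*·0.0000 + (1−p*)·85.2072]/1.16 = 24.0834. B = V − Δ·S = 163.7674.
(1,0): S=93.0000. Δ = (V_up−V_dn)/(S_up−S_dn) = (95.2614−151.9914)/(126.4800−69.7500) = -1.0000. V = [p*·95.2614 + (1−p*)·151.9914]/1.16 = 98.1564. B = V − Δ·S = 191.1564.
(1,1): S=168.6400. Δ = (V_up−V_dn)/(S_up−S_dn) = (24.0834−95.2614)/(229.3504−126.4800) = -0.6919. V = [p*·24.0834 + (1−p*)·95.2614]/1.16 = 40.8797. B = V − Δ·S = 157.5649.
(0,0): S=124.0000. Δ = (V_up−V_dn)/(S_up−S_dn) = (40.8797−98.1564)/(168.6400−93.0000) = -0.7572. V = [p*·40.8797 + (1−p*)·98.1564]/1.16 = 51.4301. B = V − Δ·S = 145.3263.
Each (Δ,B) replicates both successor values, so the strategy is self-financing and V0 is arbitrage-free.

(0,0): Delta=-0.7572 Bond=145.3263
(1,0): Delta=-1.0000 Bond=191.1564
(1,1): Delta=-0.6919 Bond=157.5649
(2,0): Delta=-1.0000 Bond=221.7414
(2,1): Delta=-1.0000 Bond=221.7414
(2,2): Delta=-0.6090 Bond=163.7674
V0=51.4301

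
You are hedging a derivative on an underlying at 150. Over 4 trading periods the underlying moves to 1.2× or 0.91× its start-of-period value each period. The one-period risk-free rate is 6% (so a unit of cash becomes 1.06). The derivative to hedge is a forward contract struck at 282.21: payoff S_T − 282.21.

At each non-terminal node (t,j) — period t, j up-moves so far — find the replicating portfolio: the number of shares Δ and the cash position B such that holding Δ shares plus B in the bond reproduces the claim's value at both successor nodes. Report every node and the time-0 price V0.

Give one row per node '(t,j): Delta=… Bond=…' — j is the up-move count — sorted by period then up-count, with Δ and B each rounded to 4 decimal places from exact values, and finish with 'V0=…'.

Since d<R<u, set p* = (R−d)/(u−d) = 0.5172; price each node as the discounted p*-expectation of its children.
At expiry t=4: V(4,0)=-179.3476, V(4,1)=-146.5672, V(4,2)=-103.3404, V(4,3)=-46.3380, V(4,4)=28.8300
  t=3,j=0: stock 113.0357 → up 135.6428 (V=-146.5672), down 102.8624 (V=-179.3476). Price -153.2002; hedge Δ=1.0000, bond B=-266.2358.
  t=3,j=1: stock 149.0580 → up 178.8696 (V=-103.3404), down 135.6428 (V=-146.5672). Price -117.1778; hedge Δ=1.0000, bond B=-266.2358.
  t=3,j=2: stock 196.5600 → up 235.8720 (V=-46.3380), down 178.8696 (V=-103.3404). Price -69.6758; hedge Δ=1.0000, bond B=-266.2358.
  t=3,j=3: stock 259.2000 → up 311.0400 (V=28.8300), down 235.8720 (V=-46.3380). Price -7.0358; hedge Δ=1.0000, bond B=-266.2358.
  t=2,j=0: stock 124.2150 → up 149.0580 (V=-117.1778), down 113.0357 (V=-153.2002). Price -126.9509; hedge Δ=1.0000, bond B=-251.1659.
  t=2,j=1: stock 163.8000 → up 196.5600 (V=-69.6758), down 149.0580 (V=-117.1778). Price -87.3659; hedge Δ=1.0000, bond B=-251.1659.
  t=2,j=2: stock 216.0000 → up 259.2000 (V=-7.0358), down 196.5600 (V=-69.6758). Price -35.1659; hedge Δ=1.0000, bond B=-251.1659.
  t=1,j=0: stock 136.5000 → up 163.8000 (V=-87.3659), down 124.2150 (V=-126.9509). Price -100.4490; hedge Δ=1.0000, bond B=-236.9490.
  t=1,j=1: stock 180.0000 → up 216.0000 (V=-35.1659), down 163.8000 (V=-87.3659). Price -56.9490; hedge Δ=1.0000, bond B=-236.9490.
  t=0,j=0: stock 150.0000 → up 180.0000 (V=-56.9490), down 136.5000 (V=-100.4490). Price -73.5368; hedge Δ=1.0000, bond B=-223.5368.
Each (Δ,B) replicates both successor values, so the strategy is self-financing and V0 is arbitrage-free.

(0,0): Delta=1.0000 Bond=-223.5368
(1,0): Delta=1.0000 Bond=-236.9490
(1,1): Delta=1.0000 Bond=-236.9490
(2,0): Delta=1.0000 Bond=-251.1659
(2,1): Delta=1.0000 Bond=-251.1659
(2,2): Delta=1.0000 Bond=-251.1659
(3,0): Delta=1.0000 Bond=-266.2358
(3,1): Delta=1.0000 Bond=-266.2358
(3,2): Delta=1.0000 Bond=-266.2358
(3,3): Delta=1.0000 Bond=-266.2358
V0=-73.5368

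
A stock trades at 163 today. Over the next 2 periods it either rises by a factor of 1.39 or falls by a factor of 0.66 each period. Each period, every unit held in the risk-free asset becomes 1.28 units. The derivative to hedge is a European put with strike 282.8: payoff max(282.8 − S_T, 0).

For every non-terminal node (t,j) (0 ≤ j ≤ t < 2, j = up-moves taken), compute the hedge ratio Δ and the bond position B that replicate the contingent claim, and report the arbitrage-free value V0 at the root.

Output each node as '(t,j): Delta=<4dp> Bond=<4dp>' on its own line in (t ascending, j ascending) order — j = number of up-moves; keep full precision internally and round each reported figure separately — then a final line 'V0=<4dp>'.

(0,0): Delta=-0.8208 Bond=157.5479
(1,0): Delta=-1.0000 Bond=220.9375
(1,1): Delta=-0.8057 Bond=198.2413
V0=23.7543

Since d<R<u, set p* = (R−d)/(u−d) = 0.8493; price each node as the discounted p*-expectation of its children.
Terminal values V(2,·): V(2,0)=211.7972, V(2,1)=133.2638, V(2,2)=0.0000
(1,0): S=107.5800. Δ = (V_up−V_dn)/(S_up−S_dn) = (133.2638−211.7972)/(149.5362−71.0028) = -1.0000. V = [p*·133.2638 + (1−p*)·211.7972]/1.28 = 113.3575. B = V − Δ·S = 220.9375.
(1,1): S=226.5700. Δ = (V_up−V_dn)/(S_up−S_dn) = (0.0000−133.2638)/(314.9323−149.5362) = -0.8057. V = [p*·0.0000 + (1−p*)·133.2638]/1.28 = 15.6882. B = V − Δ·S = 198.2413.
(0,0): S=163.0000. Δ = (V_up−V_dn)/(S_up−S_dn) = (15.6882−113.3575)/(226.5700−107.5800) = -0.8208. V = [p*·15.6882 + (1−p*)·113.3575]/1.28 = 23.7543. B = V − Δ·S = 157.5479.
Check: Δ(0,0)·S0 + B(0,0) = 23.7543 = V0.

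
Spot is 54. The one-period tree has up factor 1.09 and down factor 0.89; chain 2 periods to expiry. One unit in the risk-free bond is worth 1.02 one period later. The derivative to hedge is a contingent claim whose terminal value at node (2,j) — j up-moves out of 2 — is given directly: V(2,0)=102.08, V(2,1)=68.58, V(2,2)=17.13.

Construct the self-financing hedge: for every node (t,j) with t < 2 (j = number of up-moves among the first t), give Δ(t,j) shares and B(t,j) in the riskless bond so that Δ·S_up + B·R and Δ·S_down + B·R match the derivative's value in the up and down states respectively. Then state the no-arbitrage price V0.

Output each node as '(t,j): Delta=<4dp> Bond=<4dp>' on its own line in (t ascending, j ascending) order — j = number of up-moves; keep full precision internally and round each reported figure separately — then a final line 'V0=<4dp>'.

(0,0): Delta=-4.1002 Bond=270.3771
(1,0): Delta=-3.4852 Bond=246.2304
(1,1): Delta=-4.3705 Bond=291.6985
V0=48.9678

Under the risk-neutral measure, an up-move has probability p* = (R−d)/(u−d) = 0.6500 and values discount at R = 1.02.
At expiry t=2: V(2,0)=102.0800, V(2,1)=68.5800, V(2,2)=17.1300
(1,0): S=48.0600. Δ = (V_up−V_dn)/(S_up−S_dn) = (68.5800−102.0800)/(52.3854−42.7734) = -3.4852. V = [p*·68.5800 + (1−p*)·102.0800]/1.02 = 78.7304. B = V − Δ·S = 246.2304.
(1,1): S=58.8600. Δ = (V_up−V_dn)/(S_up−S_dn) = (17.1300−68.5800)/(64.1574−52.3854) = -4.3705. V = [p*·17.1300 + (1−p*)·68.5800]/1.02 = 34.4485. B = V − Δ·S = 291.6985.
(0,0): S=54.0000. Δ = (V_up−V_dn)/(S_up−S_dn) = (34.4485−78.7304)/(58.8600−48.0600) = -4.1002. V = [p*·34.4485 + (1−p*)·78.7304]/1.02 = 48.9678. B = V − Δ·S = 270.3771.
Root portfolio cost Δ·54+B reproduces V0=48.9678.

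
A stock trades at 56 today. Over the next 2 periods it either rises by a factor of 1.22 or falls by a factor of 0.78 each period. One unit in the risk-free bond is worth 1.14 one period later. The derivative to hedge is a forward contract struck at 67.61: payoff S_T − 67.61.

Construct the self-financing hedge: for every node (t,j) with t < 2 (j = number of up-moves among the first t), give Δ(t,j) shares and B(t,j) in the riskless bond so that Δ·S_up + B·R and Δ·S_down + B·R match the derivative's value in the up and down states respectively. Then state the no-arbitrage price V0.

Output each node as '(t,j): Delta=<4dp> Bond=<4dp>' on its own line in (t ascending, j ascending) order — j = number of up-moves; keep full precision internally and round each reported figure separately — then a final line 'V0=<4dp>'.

Since d<R<u, set p* = (R−d)/(u−d) = 0.8182; price each node as the discounted p*-expectation of its children.
Terminal values V(2,·): V(2,0)=-33.5396, V(2,1)=-14.3204, V(2,2)=15.7404
Node (1,0) S=43.6800: V=(p*·-14.3204+(1−p*)·-33.5396)/1.14=-15.6270; Δ=(-14.3204−-33.5396)/(53.2896−34.0704)=1.0000; B=V−Δ·S=-59.3070
Node (1,1) S=68.3200: V=(p*·15.7404+(1−p*)·-14.3204)/1.14=9.0130; Δ=(15.7404−-14.3204)/(83.3504−53.2896)=1.0000; B=V−Δ·S=-59.3070
Node (0,0) S=56.0000: V=(p*·9.0130+(1−p*)·-15.6270)/1.14=3.9763; Δ=(9.0130−-15.6270)/(68.3200−43.6800)=1.0000; B=V−Δ·S=-52.0237
Root portfolio cost Δ·56+B reproduces V0=3.9763.

(0,0): Delta=1.0000 Bond=-52.0237
(1,0): Delta=1.0000 Bond=-59.3070
(1,1): Delta=1.0000 Bond=-59.3070
V0=3.9763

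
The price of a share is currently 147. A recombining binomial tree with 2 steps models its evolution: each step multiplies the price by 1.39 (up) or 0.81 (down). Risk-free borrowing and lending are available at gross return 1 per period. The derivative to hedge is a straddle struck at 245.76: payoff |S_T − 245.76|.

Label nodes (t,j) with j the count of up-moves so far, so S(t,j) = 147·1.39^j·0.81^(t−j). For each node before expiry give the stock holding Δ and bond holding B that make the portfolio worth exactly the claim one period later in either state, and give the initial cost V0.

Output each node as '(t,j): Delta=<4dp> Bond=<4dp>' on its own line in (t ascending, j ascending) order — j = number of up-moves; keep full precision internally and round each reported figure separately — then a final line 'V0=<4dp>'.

(0,0): Delta=-0.7060 Bond=210.7540
(1,0): Delta=-1.0000 Bond=245.7600
(1,1): Delta=-0.3543 Bond=138.8995
V0=106.9713

Risk-neutral probability p* = (R−d)/(u−d) = (1−0.81)/(1.39−0.81) = 0.3276.
Terminal values V(2,·): V(2,0)=149.3133, V(2,1)=80.2527, V(2,2)=38.2587
Node (1,0) S=119.0700: V=(p*·80.2527+(1−p*)·149.3133)/1=126.6900; Δ=(80.2527−149.3133)/(165.5073−96.4467)=-1.0000; B=V−Δ·S=245.7600
Node (1,1) S=204.3300: V=(p*·38.2587+(1−p*)·80.2527)/1=66.4960; Δ=(38.2587−80.2527)/(284.0187−165.5073)=-0.3543; B=V−Δ·S=138.8995
Node (0,0) S=147.0000: V=(p*·66.4960+(1−p*)·126.6900)/1=106.9713; Δ=(66.4960−126.6900)/(204.3300−119.0700)=-0.7060; B=V−Δ·S=210.7540
Self-financing check: at every node Δ·S+B equals the discounted successor values.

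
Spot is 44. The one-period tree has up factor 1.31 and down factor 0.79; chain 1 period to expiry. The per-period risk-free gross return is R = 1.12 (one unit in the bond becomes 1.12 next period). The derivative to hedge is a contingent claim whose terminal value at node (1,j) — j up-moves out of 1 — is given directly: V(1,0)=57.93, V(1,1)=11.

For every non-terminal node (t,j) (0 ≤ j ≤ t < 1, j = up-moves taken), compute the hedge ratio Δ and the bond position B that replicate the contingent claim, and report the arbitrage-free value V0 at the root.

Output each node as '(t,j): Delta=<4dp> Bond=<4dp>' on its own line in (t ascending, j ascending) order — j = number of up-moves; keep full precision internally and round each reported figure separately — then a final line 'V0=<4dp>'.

Since d<R<u, set p* = (R−d)/(u−d) = 0.6346; price each node as the discounted p*-expectation of its children.
At expiry t=1: V(1,0)=57.9300, V(1,1)=11.0000
(0,0): S=44.0000. Δ = (V_up−V_dn)/(S_up−S_dn) = (11.0000−57.9300)/(57.6400−34.7600) = -2.0511. V = [p*·11.0000 + (1−p*)·57.9300]/1.12 = 25.1317. B = V − Δ·S = 115.3817.
Self-financing check: at every node Δ·S+B equals the discounted successor values.

(0,0): Delta=-2.0511 Bond=115.3817
V0=25.1317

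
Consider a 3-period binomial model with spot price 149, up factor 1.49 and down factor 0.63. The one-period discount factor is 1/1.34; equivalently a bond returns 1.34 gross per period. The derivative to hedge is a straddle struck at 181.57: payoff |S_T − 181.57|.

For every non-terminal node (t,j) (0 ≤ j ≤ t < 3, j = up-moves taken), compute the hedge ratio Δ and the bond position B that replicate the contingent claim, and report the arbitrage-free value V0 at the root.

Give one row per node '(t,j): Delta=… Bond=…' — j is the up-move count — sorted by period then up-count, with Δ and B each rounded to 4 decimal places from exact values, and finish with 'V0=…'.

The replicating-portfolio and risk-neutral prices coincide; use p* = (1.34−0.63)/(1.49−0.63) = 0.8256 for the latter.
Payoff layer (t=3): V(3,0)=144.3130, V(3,1)=93.4542, V(3,2)=26.8308, V(3,3)=311.3144
(2,0): S=59.1381. Δ = (V_up−V_dn)/(S_up−S_dn) = (93.4542−144.3130)/(88.1158−37.2570) = -1.0000. V = [p*·93.4542 + (1−p*)·144.3130]/1.34 = 76.3619. B = V − Δ·S = 135.5000.
(2,1): S=139.8663. Δ = (V_up−V_dn)/(S_up−S_dn) = (26.8308−93.4542)/(208.4008−88.1158) = -0.5539. V = [p*·26.8308 + (1−p*)·93.4542]/1.34 = 28.6949. B = V − Δ·S = 106.1640.
(2,2): S=330.7949. Δ = (V_up−V_dn)/(S_up−S_dn) = (311.3144−26.8308)/(492.8844−208.4008) = 1.0000. V = [p*·311.3144 + (1−p*)·26.8308]/1.34 = 195.2949. B = V − Δ·S = -135.5000.
(1,0): S=93.8700. Δ = (V_up−V_dn)/(S_up−S_dn) = (28.6949−76.3619)/(139.8663−59.1381) = -0.5905. V = [p*·28.6949 + (1−p*)·76.3619]/1.34 = 27.6186. B = V − Δ·S = 83.0453.
(1,1): S=222.0100. Δ = (V_up−V_dn)/(S_up−S_dn) = (195.2949−28.6949)/(330.7949−139.8663) = 0.8726. V = [p*·195.2949 + (1−p*)·28.6949]/1.34 = 124.0573. B = V − Δ·S = -69.6637.
(0,0): S=149.0000. Δ = (V_up−V_dn)/(S_up−S_dn) = (124.0573−27.6186)/(222.0100−93.8700) = 0.7526. V = [p*·124.0573 + (1−p*)·27.6186]/1.34 = 80.0273. B = V − Δ·S = -32.1107.
Check: Δ(0,0)·S0 + B(0,0) = 80.0273 = V0.

(0,0): Delta=0.7526 Bond=-32.1107
(1,0): Delta=-0.5905 Bond=83.0453
(1,1): Delta=0.8726 Bond=-69.6637
(2,0): Delta=-1.0000 Bond=135.5000
(2,1): Delta=-0.5539 Bond=106.1640
(2,2): Delta=1.0000 Bond=-135.5000
V0=80.0273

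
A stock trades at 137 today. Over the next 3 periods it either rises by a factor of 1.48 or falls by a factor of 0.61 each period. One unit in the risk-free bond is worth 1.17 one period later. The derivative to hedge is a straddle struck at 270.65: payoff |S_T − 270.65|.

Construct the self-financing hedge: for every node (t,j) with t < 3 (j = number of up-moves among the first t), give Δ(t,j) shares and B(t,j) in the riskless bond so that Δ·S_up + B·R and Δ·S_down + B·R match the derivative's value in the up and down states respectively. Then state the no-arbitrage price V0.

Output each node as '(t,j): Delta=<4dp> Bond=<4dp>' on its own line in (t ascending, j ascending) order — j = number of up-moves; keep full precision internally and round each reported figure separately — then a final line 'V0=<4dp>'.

(0,0): Delta=-0.1190 Bond=106.0558
(1,0): Delta=-1.0000 Bond=197.7135
(1,1): Delta=0.0821 Bond=83.3267
(2,0): Delta=-1.0000 Bond=231.3248
(2,1): Delta=-1.0000 Bond=231.3248
(2,2): Delta=0.3289 Bond=23.4064
V0=89.7578

Risk-neutral probability p* = (R−d)/(u−d) = (1.17−0.61)/(1.48−0.61) = 0.6437.
Payoff layer (t=3): V(3,0)=239.5536, V(3,1)=195.2030, V(3,2)=87.5983, V(3,3)=173.4755
(2,0): S=50.9777. Δ = (V_up−V_dn)/(S_up−S_dn) = (195.2030−239.5536)/(75.4470−31.0964) = -1.0000. V = [p*·195.2030 + (1−p*)·239.5536]/1.17 = 180.3471. B = V − Δ·S = 231.3248.
(2,1): S=123.6836. Δ = (V_up−V_dn)/(S_up−S_dn) = (87.5983−195.2030)/(183.0517−75.4470) = -1.0000. V = [p*·87.5983 + (1−p*)·195.2030]/1.17 = 107.6412. B = V − Δ·S = 231.3248.
(2,2): S=300.0848. Δ = (V_up−V_dn)/(S_up−S_dn) = (173.4755−87.5983)/(444.1255−183.0517) = 0.3289. V = [p*·173.4755 + (1−p*)·87.5983]/1.17 = 122.1159. B = V − Δ·S = 23.4064.
(1,0): S=83.5700. Δ = (V_up−V_dn)/(S_up−S_dn) = (107.6412−180.3471)/(123.6836−50.9777) = -1.0000. V = [p*·107.6412 + (1−p*)·180.3471]/1.17 = 114.1435. B = V − Δ·S = 197.7135.
(1,1): S=202.7600. Δ = (V_up−V_dn)/(S_up−S_dn) = (122.1159−107.6412)/(300.0848−123.6836) = 0.0821. V = [p*·122.1159 + (1−p*)·107.6412]/1.17 = 99.9643. B = V − Δ·S = 83.3267.
(0,0): S=137.0000. Δ = (V_up−V_dn)/(S_up−S_dn) = (99.9643−114.1435)/(202.7600−83.5700) = -0.1190. V = [p*·99.9643 + (1−p*)·114.1435]/1.17 = 89.7578. B = V − Δ·S = 106.0558.
Each (Δ,B) replicates both successor values, so the strategy is self-financing and V0 is arbitrage-free.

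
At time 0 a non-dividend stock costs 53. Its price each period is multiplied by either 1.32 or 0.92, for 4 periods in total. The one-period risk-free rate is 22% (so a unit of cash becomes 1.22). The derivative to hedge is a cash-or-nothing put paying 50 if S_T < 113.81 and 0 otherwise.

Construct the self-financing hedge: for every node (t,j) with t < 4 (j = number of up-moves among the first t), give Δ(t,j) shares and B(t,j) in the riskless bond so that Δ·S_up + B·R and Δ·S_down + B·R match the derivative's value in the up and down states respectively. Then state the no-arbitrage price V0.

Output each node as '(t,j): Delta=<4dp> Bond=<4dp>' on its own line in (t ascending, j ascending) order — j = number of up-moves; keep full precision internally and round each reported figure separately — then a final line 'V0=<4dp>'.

No-arbitrage ⇒ martingale measure with p* = (R−d)/(u−d) = 0.7500.
At expiry t=4: V(4,0)=50.0000, V(4,1)=50.0000, V(4,2)=50.0000, V(4,3)=50.0000, V(4,4)=0.0000
Node (3,0) S=41.2705: V=(p*·50.0000+(1−p*)·50.0000)/1.22=40.9836; Δ=(50.0000−50.0000)/(54.4770−37.9688)=0.0000; B=V−Δ·S=40.9836
Node (3,1) S=59.2141: V=(p*·50.0000+(1−p*)·50.0000)/1.22=40.9836; Δ=(50.0000−50.0000)/(78.1627−54.4770)=0.0000; B=V−Δ·S=40.9836
Node (3,2) S=84.9594: V=(p*·50.0000+(1−p*)·50.0000)/1.22=40.9836; Δ=(50.0000−50.0000)/(112.1464−78.1627)=0.0000; B=V−Δ·S=40.9836
Node (3,3) S=121.8983: V=(p*·0.0000+(1−p*)·50.0000)/1.22=10.2459; Δ=(0.0000−50.0000)/(160.9058−112.1464)=-1.0254; B=V−Δ·S=135.2459
Node (2,0) S=44.8592: V=(p*·40.9836+(1−p*)·40.9836)/1.22=33.5931; Δ=(40.9836−40.9836)/(59.2141−41.2705)=0.0000; B=V−Δ·S=33.5931
Node (2,1) S=64.3632: V=(p*·40.9836+(1−p*)·40.9836)/1.22=33.5931; Δ=(40.9836−40.9836)/(84.9594−59.2141)=0.0000; B=V−Δ·S=33.5931
Node (2,2) S=92.3472: V=(p*·10.2459+(1−p*)·40.9836)/1.22=14.6970; Δ=(10.2459−40.9836)/(121.8983−84.9594)=-0.8321; B=V−Δ·S=91.5413
Node (1,0) S=48.7600: V=(p*·33.5931+(1−p*)·33.5931)/1.22=27.5353; Δ=(33.5931−33.5931)/(64.3632−44.8592)=0.0000; B=V−Δ·S=27.5353
Node (1,1) S=69.9600: V=(p*·14.6970+(1−p*)·33.5931)/1.22=15.9189; Δ=(14.6970−33.5931)/(92.3472−64.3632)=-0.6752; B=V−Δ·S=63.1592
Node (0,0) S=53.0000: V=(p*·15.9189+(1−p*)·27.5353)/1.22=15.4287; Δ=(15.9189−27.5353)/(69.9600−48.7600)=-0.5479; B=V−Δ·S=44.4699
Each (Δ,B) replicates both successor values, so the strategy is self-financing and V0 is arbitrage-free.

(0,0): Delta=-0.5479 Bond=44.4699
(1,0): Delta=0.0000 Bond=27.5353
(1,1): Delta=-0.6752 Bond=63.1592
(2,0): Delta=0.0000 Bond=33.5931
(2,1): Delta=0.0000 Bond=33.5931
(2,2): Delta=-0.8321 Bond=91.5413
(3,0): Delta=0.0000 Bond=40.9836
(3,1): Delta=0.0000 Bond=40.9836
(3,2): Delta=0.0000 Bond=40.9836
(3,3): Delta=-1.0254 Bond=135.2459
V0=15.4287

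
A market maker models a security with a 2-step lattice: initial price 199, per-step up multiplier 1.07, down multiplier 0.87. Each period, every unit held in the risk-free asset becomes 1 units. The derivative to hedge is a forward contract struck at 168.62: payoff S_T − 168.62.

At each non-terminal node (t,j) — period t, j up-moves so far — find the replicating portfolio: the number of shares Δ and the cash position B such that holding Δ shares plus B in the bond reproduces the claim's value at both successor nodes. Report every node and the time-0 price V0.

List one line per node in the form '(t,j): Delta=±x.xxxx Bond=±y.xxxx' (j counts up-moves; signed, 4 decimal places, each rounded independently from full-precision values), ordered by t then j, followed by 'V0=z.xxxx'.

The replicating-portfolio and risk-neutral prices coincide; use p* = (1−0.87)/(1.07−0.87) = 0.6500 for the latter.
Payoff layer (t=2): V(2,0)=-17.9969, V(2,1)=16.6291, V(2,2)=59.2151
Node (1,0) S=173.1300: V=(p*·16.6291+(1−p*)·-17.9969)/1=4.5100; Δ=(16.6291−-17.9969)/(185.2491−150.6231)=1.0000; B=V−Δ·S=-168.6200
Node (1,1) S=212.9300: V=(p*·59.2151+(1−p*)·16.6291)/1=44.3100; Δ=(59.2151−16.6291)/(227.8351−185.2491)=1.0000; B=V−Δ·S=-168.6200
Node (0,0) S=199.0000: V=(p*·44.3100+(1−p*)·4.5100)/1=30.3800; Δ=(44.3100−4.5100)/(212.9300−173.1300)=1.0000; B=V−Δ·S=-168.6200
Each (Δ,B) replicates both successor values, so the strategy is self-financing and V0 is arbitrage-free.

(0,0): Delta=1.0000 Bond=-168.6200
(1,0): Delta=1.0000 Bond=-168.6200
(1,1): Delta=1.0000 Bond=-168.6200
V0=30.3800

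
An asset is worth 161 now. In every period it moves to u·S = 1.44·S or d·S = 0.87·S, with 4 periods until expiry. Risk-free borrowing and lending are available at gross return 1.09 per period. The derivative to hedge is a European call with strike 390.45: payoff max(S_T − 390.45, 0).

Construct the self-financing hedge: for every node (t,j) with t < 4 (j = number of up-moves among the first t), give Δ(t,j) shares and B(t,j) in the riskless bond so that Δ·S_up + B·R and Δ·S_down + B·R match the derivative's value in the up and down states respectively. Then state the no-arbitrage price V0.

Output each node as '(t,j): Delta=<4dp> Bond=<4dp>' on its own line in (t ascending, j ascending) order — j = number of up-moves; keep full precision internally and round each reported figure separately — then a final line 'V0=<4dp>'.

(0,0): Delta=0.1968 Bond=-24.1518
(1,0): Delta=0.0437 Bond=-4.8804
(1,1): Delta=0.3439 Bond=-60.4425
(2,0): Delta=0.0000 Bond=0.0000
(2,1): Delta=0.0856 Bond=-13.7827
(2,2): Delta=0.5922 Bond=-148.7682
(3,0): Delta=0.0000 Bond=0.0000
(3,1): Delta=0.0000 Bond=0.0000
(3,2): Delta=0.1679 Bond=-38.9235
(3,3): Delta=1.0000 Bond=-358.2110
V0=7.5259

Under the risk-neutral measure, an up-move has probability p* = (R−d)/(u−d) = 0.3860 and values discount at R = 1.09.
Payoff layer (t=4): V(4,0)=0.0000, V(4,1)=0.0000, V(4,2)=0.0000, V(4,3)=27.7968, V(4,4)=301.8205
(3,0): S=106.0190. Δ = (V_up−V_dn)/(S_up−S_dn) = (0.0000−0.0000)/(152.6673−92.2365) = 0.0000. V = [p*·0.0000 + (1−p*)·0.0000]/1.09 = 0.0000. B = V − Δ·S = 0.0000.
(3,1): S=175.4797. Δ = (V_up−V_dn)/(S_up−S_dn) = (0.0000−0.0000)/(252.6908−152.6673) = 0.0000. V = [p*·0.0000 + (1−p*)·0.0000]/1.09 = 0.0000. B = V − Δ·S = 0.0000.
(3,2): S=290.4492. Δ = (V_up−V_dn)/(S_up−S_dn) = (27.7968−0.0000)/(418.2468−252.6908) = 0.1679. V = [p*·27.7968 + (1−p*)·0.0000]/1.09 = 9.8427. B = V − Δ·S = -38.9235.
(3,3): S=480.7434. Δ = (V_up−V_dn)/(S_up−S_dn) = (301.8205−27.7968)/(692.2705−418.2468) = 1.0000. V = [p*·301.8205 + (1−p*)·27.7968]/1.09 = 122.5324. B = V − Δ·S = -358.2110.
(2,0): S=121.8609. Δ = (V_up−V_dn)/(S_up−S_dn) = (0.0000−0.0000)/(175.4797−106.0190) = 0.0000. V = [p*·0.0000 + (1−p*)·0.0000]/1.09 = 0.0000. B = V − Δ·S = 0.0000.
(2,1): S=201.7008. Δ = (V_up−V_dn)/(S_up−S_dn) = (9.8427−0.0000)/(290.4492−175.4797) = 0.0856. V = [p*·9.8427 + (1−p*)·0.0000]/1.09 = 3.4853. B = V − Δ·S = -13.7827.
(2,2): S=333.8496. Δ = (V_up−V_dn)/(S_up−S_dn) = (122.5324−9.8427)/(480.7434−290.4492) = 0.5922. V = [p*·122.5324 + (1−p*)·9.8427]/1.09 = 48.9330. B = V − Δ·S = -148.7682.
(1,0): S=140.0700. Δ = (V_up−V_dn)/(S_up−S_dn) = (3.4853−0.0000)/(201.7008−121.8609) = 0.0437. V = [p*·3.4853 + (1−p*)·0.0000]/1.09 = 1.2341. B = V − Δ·S = -4.8804.
(1,1): S=231.8400. Δ = (V_up−V_dn)/(S_up−S_dn) = (48.9330−3.4853)/(333.8496−201.7008) = 0.3439. V = [p*·48.9330 + (1−p*)·3.4853]/1.09 = 19.2904. B = V − Δ·S = -60.4425.
(0,0): S=161.0000. Δ = (V_up−V_dn)/(S_up−S_dn) = (19.2904−1.2341)/(231.8400−140.0700) = 0.1968. V = [p*·19.2904 + (1−p*)·1.2341]/1.09 = 7.5259. B = V − Δ·S = -24.1518.
Root portfolio cost Δ·161+B reproduces V0=7.5259.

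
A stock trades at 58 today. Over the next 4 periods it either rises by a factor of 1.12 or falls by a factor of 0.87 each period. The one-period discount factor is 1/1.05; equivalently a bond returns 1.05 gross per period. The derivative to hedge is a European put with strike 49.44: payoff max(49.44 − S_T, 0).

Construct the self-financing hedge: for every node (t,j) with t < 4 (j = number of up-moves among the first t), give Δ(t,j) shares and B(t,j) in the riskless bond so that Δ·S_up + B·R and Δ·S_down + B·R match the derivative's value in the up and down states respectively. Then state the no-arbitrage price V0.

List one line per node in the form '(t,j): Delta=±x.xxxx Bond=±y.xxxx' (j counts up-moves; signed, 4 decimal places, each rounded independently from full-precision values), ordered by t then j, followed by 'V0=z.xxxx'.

Since d<R<u, set p* = (R−d)/(u−d) = 0.7200; price each node as the discounted p*-expectation of its children.
Payoff layer (t=4): V(4,0)=16.2119, V(4,1)=6.6636, V(4,2)=0.0000, V(4,3)=0.0000, V(4,4)=0.0000
  t=3,j=0: stock 38.1932 → up 42.7764 (V=6.6636), down 33.2281 (V=16.2119). Price 8.8925; hedge Δ=-1.0000, bond B=47.0857.
  t=3,j=1: stock 49.1682 → up 55.0684 (V=0.0000), down 42.7764 (V=6.6636). Price 1.7770; hedge Δ=-0.5421, bond B=28.4316.
  t=3,j=2: stock 63.2970 → up 70.8927 (V=0.0000), down 55.0684 (V=0.0000). Price 0.0000; hedge Δ=0.0000, bond B=0.0000.
  t=3,j=3: stock 81.4858 → up 91.2641 (V=0.0000), down 70.8927 (V=0.0000). Price 0.0000; hedge Δ=0.0000, bond B=0.0000.
  t=2,j=0: stock 43.9002 → up 49.1682 (V=1.7770), down 38.1932 (V=8.8925). Price 3.5898; hedge Δ=-0.6483, bond B=32.0521.
  t=2,j=1: stock 56.5152 → up 63.2970 (V=0.0000), down 49.1682 (V=1.7770). Price 0.4739; hedge Δ=-0.1258, bond B=7.5817.
  t=2,j=2: stock 72.7552 → up 81.4858 (V=0.0000), down 63.2970 (V=0.0000). Price 0.0000; hedge Δ=0.0000, bond B=0.0000.
  t=1,j=0: stock 50.4600 → up 56.5152 (V=0.4739), down 43.9002 (V=3.5898). Price 1.2822; hedge Δ=-0.2470, bond B=13.7461.
  t=1,j=1: stock 64.9600 → up 72.7552 (V=0.0000), down 56.5152 (V=0.4739). Price 0.1264; hedge Δ=-0.0292, bond B=2.0218.
  t=0,j=0: stock 58.0000 → up 64.9600 (V=0.1264), down 50.4600 (V=1.2822). Price 0.4286; hedge Δ=-0.0797, bond B=5.0520.
Check: Δ(0,0)·S0 + B(0,0) = 0.4286 = V0.

(0,0): Delta=-0.0797 Bond=5.0520
(1,0): Delta=-0.2470 Bond=13.7461
(1,1): Delta=-0.0292 Bond=2.0218
(2,0): Delta=-0.6483 Bond=32.0521
(2,1): Delta=-0.1258 Bond=7.5817
(2,2): Delta=0.0000 Bond=0.0000
(3,0): Delta=-1.0000 Bond=47.0857
(3,1): Delta=-0.5421 Bond=28.4316
(3,2): Delta=0.0000 Bond=0.0000
(3,3): Delta=0.0000 Bond=0.0000
V0=0.4286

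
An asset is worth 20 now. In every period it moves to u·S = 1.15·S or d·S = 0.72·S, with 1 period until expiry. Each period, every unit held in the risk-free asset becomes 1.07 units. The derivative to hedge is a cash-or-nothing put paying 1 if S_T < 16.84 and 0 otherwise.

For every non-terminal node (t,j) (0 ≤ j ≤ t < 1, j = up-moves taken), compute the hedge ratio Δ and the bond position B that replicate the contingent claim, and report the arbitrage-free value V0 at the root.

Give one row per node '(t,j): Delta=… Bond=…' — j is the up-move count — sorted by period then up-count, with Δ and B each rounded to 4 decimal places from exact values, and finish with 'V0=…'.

Risk-neutral probability p* = (R−d)/(u−d) = (1.07−0.72)/(1.15−0.72) = 0.8140.
Terminal payoffs: V(1,0)=1.0000, V(1,1)=0.0000
(0,0): S=20.0000. Δ = (V_up−V_dn)/(S_up−S_dn) = (0.0000−1.0000)/(23.0000−14.4000) = -0.1163. V = [p*·0.0000 + (1−p*)·1.0000]/1.07 = 0.1739. B = V − Δ·S = 2.4995.
Self-financing check: at every node Δ·S+B equals the discounted successor values.

(0,0): Delta=-0.1163 Bond=2.4995
V0=0.1739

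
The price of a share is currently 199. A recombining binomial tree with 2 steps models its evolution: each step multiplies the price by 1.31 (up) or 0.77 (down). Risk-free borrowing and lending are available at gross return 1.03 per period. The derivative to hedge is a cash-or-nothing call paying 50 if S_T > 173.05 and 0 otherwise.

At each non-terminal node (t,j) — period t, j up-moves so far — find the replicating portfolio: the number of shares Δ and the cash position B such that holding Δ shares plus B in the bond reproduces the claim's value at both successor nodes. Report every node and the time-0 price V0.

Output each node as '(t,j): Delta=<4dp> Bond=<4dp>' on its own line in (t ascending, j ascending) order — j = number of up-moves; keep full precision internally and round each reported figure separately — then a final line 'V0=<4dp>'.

The replicating-portfolio and risk-neutral prices coincide; use p* = (1.03−0.77)/(1.31−0.77) = 0.4815 for the latter.
At expiry t=2: V(2,0)=0.0000, V(2,1)=50.0000, V(2,2)=50.0000
Node (1,0) S=153.2300: V=(p*·50.0000+(1−p*)·0.0000)/1.03=23.3729; Δ=(50.0000−0.0000)/(200.7313−117.9871)=0.6043; B=V−Δ·S=-69.2197
Node (1,1) S=260.6900: V=(p*·50.0000+(1−p*)·50.0000)/1.03=48.5437; Δ=(50.0000−50.0000)/(341.5039−200.7313)=0.0000; B=V−Δ·S=48.5437
Node (0,0) S=199.0000: V=(p*·48.5437+(1−p*)·23.3729)/1.03=34.4584; Δ=(48.5437−23.3729)/(260.6900−153.2300)=0.2342; B=V−Δ·S=-12.1542
Check: Δ(0,0)·S0 + B(0,0) = 34.4584 = V0.

(0,0): Delta=0.2342 Bond=-12.1542
(1,0): Delta=0.6043 Bond=-69.2197
(1,1): Delta=0.0000 Bond=48.5437
V0=34.4584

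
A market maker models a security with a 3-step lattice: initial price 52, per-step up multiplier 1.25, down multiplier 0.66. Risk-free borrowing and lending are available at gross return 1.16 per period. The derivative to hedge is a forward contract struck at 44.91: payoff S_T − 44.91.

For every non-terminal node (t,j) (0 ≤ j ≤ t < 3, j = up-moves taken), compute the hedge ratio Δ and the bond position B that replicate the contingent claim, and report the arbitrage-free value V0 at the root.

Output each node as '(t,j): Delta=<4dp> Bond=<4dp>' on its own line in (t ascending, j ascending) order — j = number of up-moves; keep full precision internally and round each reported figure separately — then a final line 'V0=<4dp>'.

Since d<R<u, set p* = (R−d)/(u−d) = 0.8475; price each node as the discounted p*-expectation of its children.
Terminal payoffs: V(3,0)=-29.9602, V(3,1)=-16.5960, V(3,2)=8.7150, V(3,3)=56.6525
(2,0): S=22.6512. Δ = (V_up−V_dn)/(S_up−S_dn) = (-16.5960−-29.9602)/(28.3140−14.9498) = 1.0000. V = [p*·-16.5960 + (1−p*)·-29.9602]/1.16 = -16.0643. B = V − Δ·S = -38.7155.
(2,1): S=42.9000. Δ = (V_up−V_dn)/(S_up−S_dn) = (8.7150−-16.5960)/(53.6250−28.3140) = 1.0000. V = [p*·8.7150 + (1−p*)·-16.5960]/1.16 = 4.1845. B = V − Δ·S = -38.7155.
(2,2): S=81.2500. Δ = (V_up−V_dn)/(S_up−S_dn) = (56.6525−8.7150)/(101.5625−53.6250) = 1.0000. V = [p*·56.6525 + (1−p*)·8.7150]/1.16 = 42.5345. B = V − Δ·S = -38.7155.
(1,0): S=34.3200. Δ = (V_up−V_dn)/(S_up−S_dn) = (4.1845−-16.0643)/(42.9000−22.6512) = 1.0000. V = [p*·4.1845 + (1−p*)·-16.0643]/1.16 = 0.9446. B = V − Δ·S = -33.3754.
(1,1): S=65.0000. Δ = (V_up−V_dn)/(S_up−S_dn) = (42.5345−4.1845)/(81.2500−42.9000) = 1.0000. V = [p*·42.5345 + (1−p*)·4.1845]/1.16 = 31.6246. B = V − Δ·S = -33.3754.
(0,0): S=52.0000. Δ = (V_up−V_dn)/(S_up−S_dn) = (31.6246−0.9446)/(65.0000−34.3200) = 1.0000. V = [p*·31.6246 + (1−p*)·0.9446]/1.16 = 23.2281. B = V − Δ·S = -28.7719.
Check: Δ(0,0)·S0 + B(0,0) = 23.2281 = V0.

(0,0): Delta=1.0000 Bond=-28.7719
(1,0): Delta=1.0000 Bond=-33.3754
(1,1): Delta=1.0000 Bond=-33.3754
(2,0): Delta=1.0000 Bond=-38.7155
(2,1): Delta=1.0000 Bond=-38.7155
(2,2): Delta=1.0000 Bond=-38.7155
V0=23.2281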